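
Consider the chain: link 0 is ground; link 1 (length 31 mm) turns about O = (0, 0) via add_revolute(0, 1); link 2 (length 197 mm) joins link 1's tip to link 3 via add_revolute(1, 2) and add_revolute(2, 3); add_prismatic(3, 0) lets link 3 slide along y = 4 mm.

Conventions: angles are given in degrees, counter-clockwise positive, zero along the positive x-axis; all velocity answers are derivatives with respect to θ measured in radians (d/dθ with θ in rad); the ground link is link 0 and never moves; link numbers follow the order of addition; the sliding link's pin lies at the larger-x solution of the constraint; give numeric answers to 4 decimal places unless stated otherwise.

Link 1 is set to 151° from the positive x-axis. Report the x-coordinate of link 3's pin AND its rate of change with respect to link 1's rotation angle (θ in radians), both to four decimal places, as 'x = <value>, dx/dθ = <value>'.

geometry: r = 31 mm, L = 197 mm, e = 4 mm
crank pin P = (r cos θ, r sin θ) = (-27.113211, 15.029098)
h = r sin θ − e = 15.029098 − 4 = 11.029098
x = r cos θ + √(L² − h²) = -27.113211 + 196.691024 = 169.577813
dx/dθ = −r sin θ − h·r cos θ/√(L² − h²) (θ in radians; h = 11.029098) = -13.508773

x = 169.5778, dx/dθ = -13.5088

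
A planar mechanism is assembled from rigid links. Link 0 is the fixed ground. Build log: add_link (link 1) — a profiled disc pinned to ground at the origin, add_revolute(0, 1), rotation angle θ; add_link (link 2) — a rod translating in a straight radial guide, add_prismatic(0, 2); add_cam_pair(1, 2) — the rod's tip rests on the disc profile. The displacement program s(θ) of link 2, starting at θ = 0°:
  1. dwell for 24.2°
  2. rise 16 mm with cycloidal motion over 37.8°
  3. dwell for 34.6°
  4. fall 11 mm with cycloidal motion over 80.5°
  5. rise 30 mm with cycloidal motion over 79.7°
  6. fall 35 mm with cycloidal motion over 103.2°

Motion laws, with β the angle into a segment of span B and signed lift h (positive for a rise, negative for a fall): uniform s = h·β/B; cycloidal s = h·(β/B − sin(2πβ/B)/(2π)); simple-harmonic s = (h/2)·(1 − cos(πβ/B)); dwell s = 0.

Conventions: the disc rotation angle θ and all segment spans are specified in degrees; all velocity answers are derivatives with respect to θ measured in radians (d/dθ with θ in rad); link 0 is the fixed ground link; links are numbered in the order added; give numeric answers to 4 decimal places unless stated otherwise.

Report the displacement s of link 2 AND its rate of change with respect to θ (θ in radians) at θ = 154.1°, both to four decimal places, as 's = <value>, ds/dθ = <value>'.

seg 1 [0°–24.2°] dwell: s stays 0.0000
seg 2 [24.2°–62°] cycloidal, h=16: full span → s += 16 → s = 16.0000
seg 3 [62°–96.6°] dwell: s stays 16.0000
seg 4 [96.6°–177.1°] cycloidal, h=-11: θ=154.1° here. β=57.5, B=80.5. -11·(0.7143 − sin(2π·0.7143)/(2π)) = -9.5640 → s = 6.4360
velocity in seg [96.6°–177.1°] (cycloidal), θ in radians: β = 57.5° = 1.0036 rad, B = 80.5° = 1.4050 rad; ds/dθ = (h/B)(1 − cos(2πβ/B)) = ((-11)/1.4050)(1 − cos(2π·0.7143)) = -9.571406 mm/rad

s = 6.4360, ds/dθ = -9.5714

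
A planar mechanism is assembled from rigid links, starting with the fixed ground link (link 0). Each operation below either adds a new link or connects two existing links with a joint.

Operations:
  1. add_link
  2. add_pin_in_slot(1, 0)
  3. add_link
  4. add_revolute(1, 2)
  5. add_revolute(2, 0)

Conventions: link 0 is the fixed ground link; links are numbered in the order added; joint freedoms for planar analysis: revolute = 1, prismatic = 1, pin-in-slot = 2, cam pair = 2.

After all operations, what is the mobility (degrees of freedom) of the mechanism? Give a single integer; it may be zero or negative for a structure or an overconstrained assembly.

(L,J1,J2)=(1,0,0); link0 fixed
link1: (2,0,0)
PS 1-0 [J2]: (2,0,1)
link2: (3,0,1)
R 1-2 [J1]: (3,1,1)
R 2-0 [J1]: (3,2,1)
Grübler: 3·2 − 2·2 − 1 = 1

M = 1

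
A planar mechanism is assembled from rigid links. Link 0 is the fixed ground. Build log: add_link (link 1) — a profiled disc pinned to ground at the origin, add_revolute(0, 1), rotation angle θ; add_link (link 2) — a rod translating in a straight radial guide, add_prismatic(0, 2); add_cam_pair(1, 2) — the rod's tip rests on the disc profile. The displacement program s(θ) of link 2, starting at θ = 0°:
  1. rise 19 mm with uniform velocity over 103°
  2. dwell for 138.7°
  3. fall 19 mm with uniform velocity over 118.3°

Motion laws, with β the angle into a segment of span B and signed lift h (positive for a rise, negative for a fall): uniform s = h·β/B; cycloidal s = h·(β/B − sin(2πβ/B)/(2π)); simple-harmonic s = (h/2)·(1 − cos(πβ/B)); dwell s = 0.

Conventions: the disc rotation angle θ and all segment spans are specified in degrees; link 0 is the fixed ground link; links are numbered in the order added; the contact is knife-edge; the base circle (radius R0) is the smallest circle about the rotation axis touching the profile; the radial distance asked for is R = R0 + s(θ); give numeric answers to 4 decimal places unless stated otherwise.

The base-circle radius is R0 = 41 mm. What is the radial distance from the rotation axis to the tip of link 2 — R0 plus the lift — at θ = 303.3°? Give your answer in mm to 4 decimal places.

seg 1 [0°–103°] uniform, h=19: full span → s += 19 → s = 19.0000
seg 2 [103°–241.7°] dwell: s stays 19.0000
seg 3 [241.7°–360°] uniform, h=-19: θ=303.3° here. β=61.6, B=118.3. -19·61.6/118.3 = -9.8935 → s = 9.1065
R = R0 + s = 41 + 9.1065 = 50.1065

50.1065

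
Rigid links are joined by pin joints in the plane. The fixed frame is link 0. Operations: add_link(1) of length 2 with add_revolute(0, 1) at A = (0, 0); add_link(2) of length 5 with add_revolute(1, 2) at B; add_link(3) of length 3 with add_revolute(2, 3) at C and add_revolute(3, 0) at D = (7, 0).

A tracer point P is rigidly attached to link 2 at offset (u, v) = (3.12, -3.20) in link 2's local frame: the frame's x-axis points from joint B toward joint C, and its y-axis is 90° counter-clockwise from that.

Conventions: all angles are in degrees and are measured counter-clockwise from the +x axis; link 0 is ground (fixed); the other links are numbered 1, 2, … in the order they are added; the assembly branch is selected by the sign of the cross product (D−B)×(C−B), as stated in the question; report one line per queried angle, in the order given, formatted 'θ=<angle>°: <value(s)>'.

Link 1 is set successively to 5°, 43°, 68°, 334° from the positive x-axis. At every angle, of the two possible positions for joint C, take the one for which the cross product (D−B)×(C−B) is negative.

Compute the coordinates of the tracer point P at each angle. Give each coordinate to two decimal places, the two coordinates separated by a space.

A=(0,0), D=(7.00,0)
θ=5°: B = A + 2.00·(cos5°, sin5°) = (1.9924, 0.1743)
θ=5°: |BD| = 5.0106
θ=5°: circle(B,5.00) ∩ circle(D,3.00): a=4.1019, h=2.8591
θ=5°:   candidates: C₊=(6.1913,2.8889) cross=14.326; C₋=(5.9924,-2.8257) cross=-14.326
θ=5°:   branch - wants cross < 0 → take C=(5.9924,-2.8257) (cross=-14.326)
θ=5°: ex = (C−B)/|BC| = (0.8000,-0.6000); ey = (0.6000,0.8000)
θ=5°: P = B + 3.12·ex + -3.20·ey = (2.5684,-4.2577)
θ=43°: B = A + 2.00·(cos43°, sin43°) = (1.4627, 1.3640)
θ=43°: |BD| = 5.7028
θ=43°: circle(B,5.00) ∩ circle(D,3.00): a=4.2542, h=2.6271
θ=43°:   candidates: C₊=(6.2218,2.8973) cross=14.982; C₋=(4.9651,-2.2044) cross=-14.982
θ=43°:   branch - wants cross < 0 → take C=(4.9651,-2.2044) (cross=-14.982)
θ=43°: ex = (C−B)/|BC| = (0.7005,-0.7137); ey = (0.7137,0.7005)
θ=43°: P = B + 3.12·ex + -3.20·ey = (1.3645,-3.1042)
θ=68°: B = A + 2.00·(cos68°, sin68°) = (0.7492, 1.8544)
θ=68°: |BD| = 6.5200
θ=68°: circle(B,5.00) ∩ circle(D,3.00): a=4.4870, h=2.2061
θ=68°:   candidates: C₊=(5.6783,2.6932) cross=14.384; C₋=(4.4235,-1.5368) cross=-14.384
θ=68°:   branch - wants cross < 0 → take C=(4.4235,-1.5368) (cross=-14.384)
θ=68°: ex = (C−B)/|BC| = (0.7349,-0.6782); ey = (0.6782,0.7349)
θ=68°: P = B + 3.12·ex + -3.20·ey = (0.8716,-2.6132)
θ=334°: B = A + 2.00·(cos334°, sin334°) = (1.7976, -0.8767)
θ=334°: |BD| = 5.2758
θ=334°: circle(B,5.00) ∩ circle(D,3.00): a=4.1543, h=2.7825
θ=334°:   candidates: C₊=(5.4317,2.5574) cross=14.680; C₋=(6.3565,-2.9302) cross=-14.680
θ=334°:   branch - wants cross < 0 → take C=(6.3565,-2.9302) (cross=-14.680)
θ=334°: ex = (C−B)/|BC| = (0.9118,-0.4107); ey = (0.4107,0.9118)
θ=334°: P = B + 3.12·ex + -3.20·ey = (3.3281,-5.0758)

θ=5°: 2.57 -4.26
θ=43°: 1.36 -3.10
θ=68°: 0.87 -2.61
θ=334°: 3.33 -5.08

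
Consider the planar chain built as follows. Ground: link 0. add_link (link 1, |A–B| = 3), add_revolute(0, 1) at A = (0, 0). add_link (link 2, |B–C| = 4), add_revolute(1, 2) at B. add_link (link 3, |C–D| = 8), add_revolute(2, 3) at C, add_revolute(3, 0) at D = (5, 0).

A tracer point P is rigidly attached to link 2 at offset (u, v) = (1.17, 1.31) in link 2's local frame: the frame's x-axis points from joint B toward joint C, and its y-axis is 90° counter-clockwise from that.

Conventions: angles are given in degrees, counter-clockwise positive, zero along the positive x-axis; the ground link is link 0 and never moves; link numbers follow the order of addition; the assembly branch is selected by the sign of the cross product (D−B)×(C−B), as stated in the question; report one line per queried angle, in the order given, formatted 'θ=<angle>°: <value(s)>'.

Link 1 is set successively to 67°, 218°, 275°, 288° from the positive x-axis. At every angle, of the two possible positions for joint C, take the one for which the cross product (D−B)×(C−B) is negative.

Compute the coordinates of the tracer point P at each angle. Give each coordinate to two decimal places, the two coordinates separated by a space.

A=(0,0), D=(5.00,0)
θ=67°: B = A + 3.00·(cos67°, sin67°) = (1.1722, 2.7615)
θ=67°: |BD| = 4.7200
θ=67°: circle(B,4.00) ∩ circle(D,8.00): a=-2.7248, h=2.9284
θ=67°:   candidates: C₊=(0.6757,6.7306) cross=13.822; C₋=(-2.7509,1.9808) cross=-13.822
θ=67°:   branch - wants cross < 0 → take C=(-2.7509,1.9808) (cross=-13.822)
θ=67°: ex = (C−B)/|BC| = (-0.9808,-0.1952); ey = (0.1952,-0.9808)
θ=67°: P = B + 1.17·ex + 1.31·ey = (0.2804,1.2484)
θ=218°: B = A + 3.00·(cos218°, sin218°) = (-2.3640, -1.8470)
θ=218°: |BD| = 7.5921
θ=218°: circle(B,4.00) ∩ circle(D,8.00): a=0.6349, h=3.9493
θ=218°:   candidates: C₊=(-2.7090,2.1381) cross=29.984; C₋=(-0.7874,-5.5232) cross=-29.984
θ=218°:   branch - wants cross < 0 → take C=(-0.7874,-5.5232) (cross=-29.984)
θ=218°: ex = (C−B)/|BC| = (0.3941,-0.9190); ey = (0.9190,0.3941)
θ=218°: P = B + 1.17·ex + 1.31·ey = (-0.6989,-2.4059)
θ=275°: B = A + 3.00·(cos275°, sin275°) = (0.2615, -2.9886)
θ=275°: |BD| = 5.6023
θ=275°: circle(B,4.00) ∩ circle(D,8.00): a=-1.4829, h=3.7150
θ=275°:   candidates: C₊=(-2.9746,-0.6374) cross=20.812; C₋=(0.9890,-6.9219) cross=-20.812
θ=275°:   branch - wants cross < 0 → take C=(0.9890,-6.9219) (cross=-20.812)
θ=275°: ex = (C−B)/|BC| = (0.1819,-0.9833); ey = (0.9833,0.1819)
θ=275°: P = B + 1.17·ex + 1.31·ey = (1.7624,-3.9008)
θ=288°: B = A + 3.00·(cos288°, sin288°) = (0.9271, -2.8532)
θ=288°: |BD| = 4.9729
θ=288°: circle(B,4.00) ∩ circle(D,8.00): a=-2.3397, h=3.2443
θ=288°:   candidates: C₊=(-2.8507,-1.5384) cross=16.134; C₋=(0.8721,-6.8528) cross=-16.134
θ=288°:   branch - wants cross < 0 → take C=(0.8721,-6.8528) (cross=-16.134)
θ=288°: ex = (C−B)/|BC| = (-0.0137,-0.9999); ey = (0.9999,-0.0137)
θ=288°: P = B + 1.17·ex + 1.31·ey = (2.2209,-4.0410)

θ=67°: 0.28 1.25
θ=218°: -0.70 -2.41
θ=275°: 1.76 -3.90
θ=288°: 2.22 -4.04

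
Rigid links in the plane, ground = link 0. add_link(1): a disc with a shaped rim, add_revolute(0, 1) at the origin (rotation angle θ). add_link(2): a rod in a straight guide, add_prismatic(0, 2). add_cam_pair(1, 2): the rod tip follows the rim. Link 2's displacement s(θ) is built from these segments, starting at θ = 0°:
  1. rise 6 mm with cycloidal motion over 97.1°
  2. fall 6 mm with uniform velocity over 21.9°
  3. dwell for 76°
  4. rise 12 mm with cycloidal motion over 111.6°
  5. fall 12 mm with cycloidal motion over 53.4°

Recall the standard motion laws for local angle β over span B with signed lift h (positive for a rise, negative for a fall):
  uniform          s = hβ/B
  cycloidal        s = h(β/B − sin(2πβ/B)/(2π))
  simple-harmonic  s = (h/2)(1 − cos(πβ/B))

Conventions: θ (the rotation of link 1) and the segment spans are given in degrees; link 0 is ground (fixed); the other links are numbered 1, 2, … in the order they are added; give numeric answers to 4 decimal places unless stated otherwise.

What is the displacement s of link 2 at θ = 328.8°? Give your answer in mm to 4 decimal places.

segment 1 (0° to 97.1°, cycloidal, h = 6) is passed completely: s = 0.0000 + (6) = 6.0000
segment 2 (97.1° to 119°, uniform, h = -6) is passed completely: s = 6.0000 + (-6) = 0.0000
segment 3 (119° to 195°, dwell): s unchanged at 0.0000
segment 4 (195° to 306.6°, cycloidal, h = 12) is passed completely: s = 0.0000 + (12) = 12.0000
θ = 328.8° falls in segment 5 (306.6° to 360°, cycloidal, h = -12): β = 328.8 − 306.6 = 22.2°, B = 53.4°; Δs = -12·(0.4157 − sin(2π·0.4157)/(2π)) = -4.0241; s = 12.0000 − 4.0241 = 7.9759

7.9759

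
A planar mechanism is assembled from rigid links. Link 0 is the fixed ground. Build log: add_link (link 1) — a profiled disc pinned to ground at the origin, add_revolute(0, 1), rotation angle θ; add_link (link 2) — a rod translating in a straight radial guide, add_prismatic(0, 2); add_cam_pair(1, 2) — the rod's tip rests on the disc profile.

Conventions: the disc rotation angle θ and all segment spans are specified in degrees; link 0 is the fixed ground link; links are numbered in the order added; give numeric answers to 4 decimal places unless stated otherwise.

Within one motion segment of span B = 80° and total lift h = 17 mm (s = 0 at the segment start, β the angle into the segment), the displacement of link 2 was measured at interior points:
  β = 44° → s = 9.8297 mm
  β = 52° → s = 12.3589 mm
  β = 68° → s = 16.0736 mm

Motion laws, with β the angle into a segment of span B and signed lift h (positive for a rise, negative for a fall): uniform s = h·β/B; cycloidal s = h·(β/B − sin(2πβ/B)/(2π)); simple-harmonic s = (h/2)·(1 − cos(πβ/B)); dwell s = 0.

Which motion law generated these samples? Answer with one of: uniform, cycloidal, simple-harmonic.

candidates at β/B = r: uniform s = h·r (linear in β); cycloidal s = h·(r − sin(2πr)/(2π)); simple-harmonic s = (h/2)(1 − cos(πr))
β=44°: printed 9.8297 | uniform 9.3500, cycloidal 10.1861, simple-harmonic 9.8297
β=52°: printed 12.3589 | uniform 11.0500, cycloidal 13.2389, simple-harmonic 12.3589
β=68°: printed 16.0736 | uniform 14.4500, cycloidal 16.6389, simple-harmonic 16.0736
only one law matches every sample → simple-harmonic

simple-harmonic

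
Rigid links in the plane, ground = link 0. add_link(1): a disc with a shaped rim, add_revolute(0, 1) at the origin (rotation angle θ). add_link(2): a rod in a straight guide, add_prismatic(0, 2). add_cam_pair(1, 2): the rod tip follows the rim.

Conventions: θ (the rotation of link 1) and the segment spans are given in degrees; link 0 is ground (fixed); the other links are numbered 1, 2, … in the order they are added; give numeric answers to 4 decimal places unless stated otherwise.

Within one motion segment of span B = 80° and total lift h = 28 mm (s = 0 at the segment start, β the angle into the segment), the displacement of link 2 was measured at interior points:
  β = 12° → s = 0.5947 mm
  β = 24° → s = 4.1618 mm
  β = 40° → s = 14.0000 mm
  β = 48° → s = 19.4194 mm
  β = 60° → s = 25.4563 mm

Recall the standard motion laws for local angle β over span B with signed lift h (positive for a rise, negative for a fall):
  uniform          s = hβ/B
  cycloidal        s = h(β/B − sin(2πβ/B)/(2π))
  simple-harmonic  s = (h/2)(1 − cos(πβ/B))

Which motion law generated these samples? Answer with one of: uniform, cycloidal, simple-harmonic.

candidates at β/B = r: uniform s = h·r (linear in β); cycloidal s = h·(r − sin(2πr)/(2π)); simple-harmonic s = (h/2)(1 − cos(πr))
β=12°: printed 0.5947 | uniform 4.2000, cycloidal 0.5947, simple-harmonic 1.5259
β=24°: printed 4.1618 | uniform 8.4000, cycloidal 4.1618, simple-harmonic 5.7710
β=40°: printed 14.0000 | uniform 14.0000, cycloidal 14.0000, simple-harmonic 14.0000
β=48°: printed 19.4194 | uniform 16.8000, cycloidal 19.4194, simple-harmonic 18.3262
β=60°: printed 25.4563 | uniform 21.0000, cycloidal 25.4563, simple-harmonic 23.8995
only one law matches every sample → cycloidal

cycloidal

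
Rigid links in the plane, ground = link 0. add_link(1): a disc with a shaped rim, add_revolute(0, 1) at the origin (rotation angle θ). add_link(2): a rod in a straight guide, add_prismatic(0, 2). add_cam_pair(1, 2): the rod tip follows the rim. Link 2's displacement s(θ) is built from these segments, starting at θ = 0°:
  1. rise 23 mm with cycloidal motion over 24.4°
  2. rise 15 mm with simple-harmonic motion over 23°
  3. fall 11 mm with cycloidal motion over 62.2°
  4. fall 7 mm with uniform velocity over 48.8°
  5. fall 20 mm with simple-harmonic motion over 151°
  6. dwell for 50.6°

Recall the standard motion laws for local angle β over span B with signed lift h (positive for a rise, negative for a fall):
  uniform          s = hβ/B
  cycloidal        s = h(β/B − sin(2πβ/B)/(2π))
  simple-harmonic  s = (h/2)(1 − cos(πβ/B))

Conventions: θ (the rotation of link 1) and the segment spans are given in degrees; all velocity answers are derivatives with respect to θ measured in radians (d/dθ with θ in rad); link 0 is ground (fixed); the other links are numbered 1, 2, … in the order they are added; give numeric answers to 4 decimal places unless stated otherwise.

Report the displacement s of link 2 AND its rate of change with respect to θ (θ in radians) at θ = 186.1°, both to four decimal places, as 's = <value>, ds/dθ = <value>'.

segment 1 (0° to 24.4°, cycloidal, h = 23) is passed completely: s = 0.0000 + (23) = 23.0000
segment 2 (24.4° to 47.4°, simple-harmonic, h = 15) is passed completely: s = 23.0000 + (15) = 38.0000
segment 3 (47.4° to 109.6°, cycloidal, h = -11) is passed completely: s = 38.0000 + (-11) = 27.0000
segment 4 (109.6° to 158.4°, uniform, h = -7) is passed completely: s = 27.0000 + (-7) = 20.0000
θ = 186.1° falls in segment 5 (158.4° to 309.4°, simple-harmonic, h = -20): β = 186.1 − 158.4 = 27.7°, B = 151°; Δs = -20/2·(1 − cos(π·0.1834)) = -1.6152; s = 20.0000 − 1.6152 = 18.3848
velocity in seg [158.4°–309.4°] (simple-harmonic), θ in radians: β = 27.7° = 0.4835 rad, B = 151° = 2.6354 rad; ds/dθ = (πh/(2B)) sin(πβ/B) = (π·(-20)/(2·2.6354)) sin(π·0.1834) = -6.495852 mm/rad

s = 18.3848, ds/dθ = -6.4959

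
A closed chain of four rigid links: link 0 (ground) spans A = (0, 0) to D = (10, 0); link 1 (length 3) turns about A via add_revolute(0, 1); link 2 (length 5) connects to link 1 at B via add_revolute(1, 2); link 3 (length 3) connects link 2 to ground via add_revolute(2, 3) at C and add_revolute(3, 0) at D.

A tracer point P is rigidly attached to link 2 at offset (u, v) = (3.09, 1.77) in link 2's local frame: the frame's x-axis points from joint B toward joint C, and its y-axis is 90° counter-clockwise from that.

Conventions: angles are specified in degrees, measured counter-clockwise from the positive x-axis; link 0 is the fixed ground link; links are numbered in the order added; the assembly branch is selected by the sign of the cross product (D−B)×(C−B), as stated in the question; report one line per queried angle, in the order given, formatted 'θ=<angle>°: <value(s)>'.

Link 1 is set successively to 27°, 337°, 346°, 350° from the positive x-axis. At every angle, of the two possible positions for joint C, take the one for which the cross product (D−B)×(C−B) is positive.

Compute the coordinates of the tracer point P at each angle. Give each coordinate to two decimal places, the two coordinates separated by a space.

A=(0,0), D=(10.00,0)
θ=27°: B = A + 3.00·(cos27°, sin27°) = (2.6730, 1.3620)
θ=27°: |BD| = 7.4525
θ=27°: circle(B,5.00) ∩ circle(D,3.00): a=4.7997, h=1.4010
θ=27°:   candidates: C₊=(7.6479,1.8622) cross=10.441; C₋=(7.1359,-0.8926) cross=-10.441
θ=27°:   branch + wants cross > 0 → take C=(7.6479,1.8622) (cross=10.441)
θ=27°: ex = (C−B)/|BC| = (0.9950,0.1000); ey = (-0.1000,0.9950)
θ=27°: P = B + 3.09·ex + 1.77·ey = (5.5704,3.4322)
θ=337°: B = A + 3.00·(cos337°, sin337°) = (2.7615, -1.1722)
θ=337°: |BD| = 7.3328
θ=337°: circle(B,5.00) ∩ circle(D,3.00): a=4.7574, h=1.5386
θ=337°:   candidates: C₊=(7.2118,1.1071) cross=11.282; C₋=(7.7037,-1.9305) cross=-11.282
θ=337°:   branch + wants cross > 0 → take C=(7.2118,1.1071) (cross=11.282)
θ=337°: ex = (C−B)/|BC| = (0.8900,0.4559); ey = (-0.4559,0.8900)
θ=337°: P = B + 3.09·ex + 1.77·ey = (4.7049,1.8118)
θ=346°: B = A + 3.00·(cos346°, sin346°) = (2.9109, -0.7258)
θ=346°: |BD| = 7.1262
θ=346°: circle(B,5.00) ∩ circle(D,3.00): a=4.6857, h=1.7448
θ=346°:   candidates: C₊=(7.3945,1.4871) cross=12.433; C₋=(7.7499,-1.9842) cross=-12.433
θ=346°:   branch + wants cross > 0 → take C=(7.3945,1.4871) (cross=12.433)
θ=346°: ex = (C−B)/|BC| = (0.8967,0.4426); ey = (-0.4426,0.8967)
θ=346°: P = B + 3.09·ex + 1.77·ey = (4.8984,2.2290)
θ=350°: B = A + 3.00·(cos350°, sin350°) = (2.9544, -0.5209)
θ=350°: |BD| = 7.0648
θ=350°: circle(B,5.00) ∩ circle(D,3.00): a=4.6648, h=1.8000
θ=350°:   candidates: C₊=(7.4738,1.6181) cross=12.716; C₋=(7.7392,-1.9720) cross=-12.716
θ=350°:   branch + wants cross > 0 → take C=(7.4738,1.6181) (cross=12.716)
θ=350°: ex = (C−B)/|BC| = (0.9039,0.4278); ey = (-0.4278,0.9039)
θ=350°: P = B + 3.09·ex + 1.77·ey = (4.9902,2.4008)

θ=27°: 5.57 3.43
θ=337°: 4.70 1.81
θ=346°: 4.90 2.23
θ=350°: 4.99 2.40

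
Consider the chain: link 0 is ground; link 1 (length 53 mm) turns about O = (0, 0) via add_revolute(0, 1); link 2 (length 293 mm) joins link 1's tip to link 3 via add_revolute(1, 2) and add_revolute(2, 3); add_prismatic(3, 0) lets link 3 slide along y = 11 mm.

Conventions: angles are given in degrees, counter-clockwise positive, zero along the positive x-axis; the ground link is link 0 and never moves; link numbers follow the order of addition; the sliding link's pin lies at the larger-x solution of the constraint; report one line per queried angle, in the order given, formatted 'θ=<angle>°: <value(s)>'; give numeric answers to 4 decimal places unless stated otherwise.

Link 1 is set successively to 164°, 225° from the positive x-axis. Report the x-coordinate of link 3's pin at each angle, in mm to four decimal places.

geometry: r = 53 mm, L = 293 mm, e = 11 mm
θ=164°: crank pin P = (r cos θ, r sin θ) = (-50.946870, 14.608780)
θ=164°: h = r sin θ − e = 14.608780 − 11 = 3.608780
θ=164°: x = r cos θ + √(L² − h²) = -50.946870 + 292.977775 = 242.030905
θ=225°: crank pin P = (r cos θ, r sin θ) = (-37.476659, -37.476659)
θ=225°: h = r sin θ − e = -37.476659 − 11 = -48.476659
θ=225°: x = r cos θ + √(L² − h²) = -37.476659 + 288.961959 = 251.485299

θ=164°: 242.0309
θ=225°: 251.4853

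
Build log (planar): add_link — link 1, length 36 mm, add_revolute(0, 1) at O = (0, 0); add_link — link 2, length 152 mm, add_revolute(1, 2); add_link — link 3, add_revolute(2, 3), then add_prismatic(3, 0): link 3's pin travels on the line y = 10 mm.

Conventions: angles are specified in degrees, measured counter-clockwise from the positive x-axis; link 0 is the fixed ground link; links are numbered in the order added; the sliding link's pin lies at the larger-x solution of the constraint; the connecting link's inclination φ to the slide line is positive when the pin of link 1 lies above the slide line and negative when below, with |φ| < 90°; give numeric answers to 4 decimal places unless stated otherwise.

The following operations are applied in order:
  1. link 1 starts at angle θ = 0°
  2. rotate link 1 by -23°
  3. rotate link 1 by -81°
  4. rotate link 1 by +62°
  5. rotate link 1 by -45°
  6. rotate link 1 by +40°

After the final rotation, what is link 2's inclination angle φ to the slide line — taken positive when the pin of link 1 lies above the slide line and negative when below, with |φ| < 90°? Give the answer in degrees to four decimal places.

geometry: r = 36 mm, L = 152 mm, e = 10 mm; θ starts at 0°
rotate link 1 by -23°: θ ← 0° -23° = -23°
rotate link 1 by -81°: θ ← -23° -81° = -104°
rotate link 1 by +62°: θ ← -104° +62° = -42°
rotate link 1 by -45°: θ ← -42° -45° = -87°
rotate link 1 by +40°: θ ← -87° +40° = -47°
h = r sin θ − e = -26.328733 − 10 = -36.328733
sin φ = h / L = -36.328733 / 152 = -0.23900482
φ = arcsin(-0.23900482) = -13.827812°

-13.8278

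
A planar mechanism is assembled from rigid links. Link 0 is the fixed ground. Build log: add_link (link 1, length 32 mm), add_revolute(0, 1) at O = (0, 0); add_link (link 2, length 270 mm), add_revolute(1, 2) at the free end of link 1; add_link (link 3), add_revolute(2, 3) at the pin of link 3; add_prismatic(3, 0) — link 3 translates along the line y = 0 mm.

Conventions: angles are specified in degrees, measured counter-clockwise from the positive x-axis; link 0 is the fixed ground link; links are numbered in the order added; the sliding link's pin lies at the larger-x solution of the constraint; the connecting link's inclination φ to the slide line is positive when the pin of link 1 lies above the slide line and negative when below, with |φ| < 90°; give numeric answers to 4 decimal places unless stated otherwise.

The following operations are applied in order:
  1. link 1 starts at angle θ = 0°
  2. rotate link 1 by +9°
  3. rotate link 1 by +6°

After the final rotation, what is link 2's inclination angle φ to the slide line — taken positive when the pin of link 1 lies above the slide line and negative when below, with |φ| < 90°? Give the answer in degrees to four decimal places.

geometry: r = 32 mm, L = 270 mm, e = 0 mm; θ starts at 0°
rotate link 1 by +9°: θ ← 0° +9° = 9°
rotate link 1 by +6°: θ ← 9° +6° = 15°
h = r sin θ − e = 8.282209 − 0 = 8.282209
sin φ = h / L = 8.282209 / 270 = 0.03067485
φ = arcsin(0.03067485) = 1.757815°

1.7578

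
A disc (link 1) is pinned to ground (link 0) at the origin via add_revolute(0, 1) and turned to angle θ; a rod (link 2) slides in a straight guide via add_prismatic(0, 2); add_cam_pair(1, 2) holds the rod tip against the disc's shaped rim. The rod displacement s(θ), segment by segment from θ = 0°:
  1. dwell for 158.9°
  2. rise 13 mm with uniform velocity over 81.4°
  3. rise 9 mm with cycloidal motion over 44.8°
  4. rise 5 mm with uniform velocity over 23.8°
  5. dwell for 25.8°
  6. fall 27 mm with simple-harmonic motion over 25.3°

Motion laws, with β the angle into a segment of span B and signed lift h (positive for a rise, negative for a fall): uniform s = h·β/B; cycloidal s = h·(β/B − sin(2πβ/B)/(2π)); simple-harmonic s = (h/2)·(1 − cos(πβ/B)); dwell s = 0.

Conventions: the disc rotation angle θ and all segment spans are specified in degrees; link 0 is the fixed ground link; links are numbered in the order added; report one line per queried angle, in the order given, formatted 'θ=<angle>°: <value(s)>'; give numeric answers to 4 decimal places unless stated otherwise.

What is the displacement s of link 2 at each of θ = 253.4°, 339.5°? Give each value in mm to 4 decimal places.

segment 1 (0° to 158.9°, dwell): s unchanged at 0.0000
segment 2 (158.9° to 240.3°, uniform, h = 13) is passed completely: s = 0.0000 + (13) = 13.0000
θ = 253.4° falls in segment 3 (240.3° to 285.1°, cycloidal, h = 9): β = 253.4 − 240.3 = 13.1°, B = 44.8°; Δs = 9·(0.2924 − sin(2π·0.2924)/(2π)) = 1.2499; s = 13.0000 + 1.2499 = 14.2499
segment 3 (240.3° to 285.1°, cycloidal, h = 9) is passed completely: s = 13.0000 + (9) = 22.0000
segment 4 (285.1° to 308.9°, uniform, h = 5) is passed completely: s = 22.0000 + (5) = 27.0000
segment 5 (308.9° to 334.7°, dwell): s unchanged at 27.0000
θ = 339.5° falls in segment 6 (334.7° to 360°, simple-harmonic, h = -27): β = 339.5 − 334.7 = 4.8°, B = 25.3°; Δs = -27/2·(1 − cos(π·0.1897)) = -2.3278; s = 27.0000 − 2.3278 = 24.6722

θ=253.4°: 14.2499
θ=339.5°: 24.6722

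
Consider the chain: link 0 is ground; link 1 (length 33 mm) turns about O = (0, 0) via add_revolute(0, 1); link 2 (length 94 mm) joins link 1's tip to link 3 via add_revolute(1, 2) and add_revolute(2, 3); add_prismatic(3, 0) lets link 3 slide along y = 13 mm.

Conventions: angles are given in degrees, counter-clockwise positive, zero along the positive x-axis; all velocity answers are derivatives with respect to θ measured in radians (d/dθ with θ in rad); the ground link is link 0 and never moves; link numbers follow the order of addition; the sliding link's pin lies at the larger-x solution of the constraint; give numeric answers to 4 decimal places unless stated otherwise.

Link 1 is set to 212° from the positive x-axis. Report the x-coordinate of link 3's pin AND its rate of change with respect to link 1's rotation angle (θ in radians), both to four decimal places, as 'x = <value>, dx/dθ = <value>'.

geometry: r = 33 mm, L = 94 mm, e = 13 mm
crank pin P = (r cos θ, r sin θ) = (-27.985587, -17.487336)
h = r sin θ − e = -17.487336 − 13 = -30.487336
x = r cos θ + √(L² − h²) = -27.985587 + 88.918628 = 60.933041
dx/dθ = −r sin θ − h·r cos θ/√(L² − h²) (θ in radians; h = -30.487336) = 7.891979

x = 60.9330, dx/dθ = 7.8920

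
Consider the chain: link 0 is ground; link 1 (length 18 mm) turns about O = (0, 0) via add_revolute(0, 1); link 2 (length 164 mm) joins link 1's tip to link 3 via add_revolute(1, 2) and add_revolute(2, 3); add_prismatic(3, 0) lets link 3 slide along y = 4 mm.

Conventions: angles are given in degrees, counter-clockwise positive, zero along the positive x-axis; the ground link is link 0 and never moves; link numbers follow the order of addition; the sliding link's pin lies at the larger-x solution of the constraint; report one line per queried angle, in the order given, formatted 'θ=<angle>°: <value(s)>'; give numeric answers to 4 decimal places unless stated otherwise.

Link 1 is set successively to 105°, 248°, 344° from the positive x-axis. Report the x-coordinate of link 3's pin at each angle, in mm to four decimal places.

geometry: r = 18 mm, L = 164 mm, e = 4 mm
θ=105°: crank pin P = (r cos θ, r sin θ) = (-4.658743, 17.386665)
θ=105°: h = r sin θ − e = 17.386665 − 4 = 13.386665
θ=105°: x = r cos θ + √(L² − h²) = -4.658743 + 163.452737 = 158.793994
θ=248°: crank pin P = (r cos θ, r sin θ) = (-6.742919, -16.689309)
θ=248°: h = r sin θ − e = -16.689309 − 4 = -20.689309
θ=248°: x = r cos θ + √(L² − h²) = -6.742919 + 162.689743 = 155.946824
θ=344°: crank pin P = (r cos θ, r sin θ) = (17.302711, -4.961472)
θ=344°: h = r sin θ − e = -4.961472 − 4 = -8.961472
θ=344°: x = r cos θ + √(L² − h²) = 17.302711 + 163.754976 = 181.057686

θ=105°: 158.7940
θ=248°: 155.9468
θ=344°: 181.0577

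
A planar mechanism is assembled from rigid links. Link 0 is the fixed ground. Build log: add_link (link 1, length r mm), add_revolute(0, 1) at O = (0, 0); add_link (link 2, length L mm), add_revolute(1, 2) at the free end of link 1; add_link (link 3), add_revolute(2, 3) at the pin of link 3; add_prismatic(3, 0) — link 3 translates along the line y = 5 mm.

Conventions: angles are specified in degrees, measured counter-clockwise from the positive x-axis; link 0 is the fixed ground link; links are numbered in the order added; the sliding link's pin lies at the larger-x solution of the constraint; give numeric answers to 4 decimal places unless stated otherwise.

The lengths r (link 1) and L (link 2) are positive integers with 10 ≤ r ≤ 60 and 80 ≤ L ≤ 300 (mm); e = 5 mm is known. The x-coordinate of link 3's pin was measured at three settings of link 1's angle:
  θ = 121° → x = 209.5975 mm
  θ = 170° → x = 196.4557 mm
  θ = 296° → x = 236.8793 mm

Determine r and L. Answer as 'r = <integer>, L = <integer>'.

constraint per measurement: (x − r cos θ)² + (r sin θ − e)² = L²
subtracting the θ₁ and θ₂ equations cancels the r² and L² terms:
r = (x₁² − x₂²) / (2[(x₁cos θ₁ + e sin θ₁) − (x₂cos θ₂ + e sin θ₂)]) = 29.9999 → r = 30
L² = (x₁ − r cos θ₁)² + (r sin θ₁ − e)² = 51076.0034 → L = 226.0000 → L = 226
check at θ₃=296°: x = 236.8793 (printed 236.8793) ✓

r = 30, L = 226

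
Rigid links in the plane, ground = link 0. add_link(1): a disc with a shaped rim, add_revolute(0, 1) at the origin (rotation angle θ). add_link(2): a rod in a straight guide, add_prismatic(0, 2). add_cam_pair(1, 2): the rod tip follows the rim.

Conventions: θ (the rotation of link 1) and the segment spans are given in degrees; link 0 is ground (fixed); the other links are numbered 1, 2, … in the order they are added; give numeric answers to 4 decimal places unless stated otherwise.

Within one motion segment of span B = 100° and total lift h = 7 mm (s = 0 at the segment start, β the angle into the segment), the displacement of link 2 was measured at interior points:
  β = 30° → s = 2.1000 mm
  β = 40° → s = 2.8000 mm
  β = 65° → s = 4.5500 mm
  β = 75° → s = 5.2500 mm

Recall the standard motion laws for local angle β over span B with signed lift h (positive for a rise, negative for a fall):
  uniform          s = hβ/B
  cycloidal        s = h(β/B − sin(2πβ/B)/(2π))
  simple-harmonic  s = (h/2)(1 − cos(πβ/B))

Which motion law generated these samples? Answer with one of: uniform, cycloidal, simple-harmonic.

candidates at β/B = r: uniform s = h·r (linear in β); cycloidal s = h·(r − sin(2πr)/(2π)); simple-harmonic s = (h/2)(1 − cos(πr))
β=30°: printed 2.1000 | uniform 2.1000, cycloidal 1.0404, simple-harmonic 1.4428
β=40°: printed 2.8000 | uniform 2.8000, cycloidal 2.1452, simple-harmonic 2.4184
β=65°: printed 4.5500 | uniform 4.5500, cycloidal 5.4513, simple-harmonic 5.0890
β=75°: printed 5.2500 | uniform 5.2500, cycloidal 6.3641, simple-harmonic 5.9749
only one law matches every sample → uniform

uniform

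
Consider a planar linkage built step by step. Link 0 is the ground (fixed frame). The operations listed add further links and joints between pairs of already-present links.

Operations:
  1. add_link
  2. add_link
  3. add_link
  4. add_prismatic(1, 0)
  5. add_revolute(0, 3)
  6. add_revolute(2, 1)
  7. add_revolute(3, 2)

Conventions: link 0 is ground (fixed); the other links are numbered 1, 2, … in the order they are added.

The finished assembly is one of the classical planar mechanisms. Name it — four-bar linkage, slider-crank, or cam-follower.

links: 4 (incl. ground); joints: 3 revolute, 1 prismatic, 0 higher (cam) pair, forming one closed loop
4 links, 3 revolutes + 1 prismatic in one loop → slider-crank

slider-crank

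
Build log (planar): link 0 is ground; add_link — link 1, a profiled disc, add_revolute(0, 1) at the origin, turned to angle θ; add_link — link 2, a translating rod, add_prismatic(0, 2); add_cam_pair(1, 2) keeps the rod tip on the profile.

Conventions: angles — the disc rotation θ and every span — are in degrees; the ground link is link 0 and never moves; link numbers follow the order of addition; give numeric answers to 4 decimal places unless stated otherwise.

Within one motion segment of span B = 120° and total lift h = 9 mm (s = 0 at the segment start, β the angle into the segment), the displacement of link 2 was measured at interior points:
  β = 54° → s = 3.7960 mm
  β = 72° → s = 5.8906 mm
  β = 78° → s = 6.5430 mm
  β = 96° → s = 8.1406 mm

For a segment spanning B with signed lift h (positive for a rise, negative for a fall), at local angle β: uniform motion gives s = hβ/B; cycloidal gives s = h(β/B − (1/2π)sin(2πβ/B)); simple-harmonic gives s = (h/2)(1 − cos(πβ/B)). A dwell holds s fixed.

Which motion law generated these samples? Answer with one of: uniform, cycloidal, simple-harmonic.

candidates at β/B = r: uniform s = h·r (linear in β); cycloidal s = h·(r − sin(2πr)/(2π)); simple-harmonic s = (h/2)(1 − cos(πr))
β=54°: printed 3.7960 | uniform 4.0500, cycloidal 3.6074, simple-harmonic 3.7960
β=72°: printed 5.8906 | uniform 5.4000, cycloidal 6.2419, simple-harmonic 5.8906
β=78°: printed 6.5430 | uniform 5.8500, cycloidal 7.0088, simple-harmonic 6.5430
β=96°: printed 8.1406 | uniform 7.2000, cycloidal 8.5623, simple-harmonic 8.1406
only one law matches every sample → simple-harmonic

simple-harmonic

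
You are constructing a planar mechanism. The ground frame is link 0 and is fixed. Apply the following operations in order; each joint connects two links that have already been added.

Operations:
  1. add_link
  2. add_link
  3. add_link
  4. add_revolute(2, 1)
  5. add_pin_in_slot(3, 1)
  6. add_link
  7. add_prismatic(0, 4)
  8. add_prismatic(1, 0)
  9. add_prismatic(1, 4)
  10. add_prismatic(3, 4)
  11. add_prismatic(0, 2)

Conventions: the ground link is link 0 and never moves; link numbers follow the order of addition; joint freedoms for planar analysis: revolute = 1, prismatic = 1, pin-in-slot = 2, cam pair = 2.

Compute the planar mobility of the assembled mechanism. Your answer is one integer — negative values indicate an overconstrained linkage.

ground; <1,0,0>
#1 <2,0,0>
#2 <3,0,0>
#3 <4,0,0>
R:2↔1 J1 <4,1,0>
PS:3↔1 J2 <4,1,1>
#4 <5,1,1>
P:0↔4 J1 <5,2,1>
P:1↔0 J1 <5,3,1>
P:1↔4 J1 <5,4,1>
P:3↔4 J1 <5,5,1>
P:0↔2 J1 <5,6,1>
3×4 − 2×6 − 1×1 = -1

M = -1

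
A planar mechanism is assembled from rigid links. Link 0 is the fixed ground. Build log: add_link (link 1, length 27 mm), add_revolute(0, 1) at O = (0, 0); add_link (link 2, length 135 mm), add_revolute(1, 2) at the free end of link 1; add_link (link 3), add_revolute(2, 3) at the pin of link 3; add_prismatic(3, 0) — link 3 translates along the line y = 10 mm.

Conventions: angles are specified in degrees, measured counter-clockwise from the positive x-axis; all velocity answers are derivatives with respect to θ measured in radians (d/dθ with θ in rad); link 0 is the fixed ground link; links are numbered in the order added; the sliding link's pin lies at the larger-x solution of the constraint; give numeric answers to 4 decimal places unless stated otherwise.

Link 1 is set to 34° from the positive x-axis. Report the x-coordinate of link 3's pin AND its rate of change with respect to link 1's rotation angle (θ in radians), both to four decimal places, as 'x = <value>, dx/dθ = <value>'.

geometry: r = 27 mm, L = 135 mm, e = 10 mm
crank pin P = (r cos θ, r sin θ) = (22.384014, 15.098208)
h = r sin θ − e = 15.098208 − 10 = 5.098208
x = r cos θ + √(L² − h²) = 22.384014 + 134.903700 = 157.287714
dx/dθ = −r sin θ − h·r cos θ/√(L² − h²) (θ in radians; h = 5.098208) = -15.944133

x = 157.2877, dx/dθ = -15.9441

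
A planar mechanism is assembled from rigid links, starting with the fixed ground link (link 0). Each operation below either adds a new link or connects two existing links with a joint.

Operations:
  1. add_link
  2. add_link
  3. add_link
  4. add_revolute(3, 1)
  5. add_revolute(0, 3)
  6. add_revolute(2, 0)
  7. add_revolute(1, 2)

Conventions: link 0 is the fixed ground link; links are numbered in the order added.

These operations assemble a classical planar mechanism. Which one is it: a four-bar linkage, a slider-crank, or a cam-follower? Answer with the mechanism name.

links: 4 (incl. ground); joints: 4 revolute, 0 prismatic, 0 higher (cam) pair, forming one closed loop
4 links in a single 4R loop → four-bar linkage

four-bar linkage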